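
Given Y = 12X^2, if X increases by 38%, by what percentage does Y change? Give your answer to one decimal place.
90.4%

For Y = 12X^2:
If X → X(1 + 0.38)
Then Y → Y · (1 + 0.38)^2
     = Y · 1.9044

Percentage change = ((1 + 0.38)^2 − 1) × 100% ≈ 90.4%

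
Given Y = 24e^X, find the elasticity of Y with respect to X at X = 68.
Elasticity = 68

Elasticity = (dY/dX) · (X/Y)

dY/dX = 24·e^X
At X = 68: dY/dX = 24·e^68, Y = 24·e^68

Elasticity = (24·e^68) · (68 / (24·e^68)) = 68

Interpretation: for a small percentage change in X, the percentage change in Y is approximately 68.00 times as large.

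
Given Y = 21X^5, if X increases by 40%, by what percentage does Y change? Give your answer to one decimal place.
437.8%

For Y = 21X^5:
If X → X(1 + 0.4)
Then Y → Y · (1 + 0.4)^5
     ≈ Y · 5.3782

Percentage change = ((1 + 0.4)^5 − 1) × 100% ≈ 437.8%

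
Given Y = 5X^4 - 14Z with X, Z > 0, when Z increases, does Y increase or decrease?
Y decreases

Taking the partial derivative:
∂Y/∂Z = -14

∂Y/∂Z = -14 < 0 (assuming positive values)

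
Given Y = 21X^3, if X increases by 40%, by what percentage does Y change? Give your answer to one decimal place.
174.4%

For Y = 21X^3:
If X → X(1 + 0.4)
Then Y → Y · (1 + 0.4)^3
     = Y · 2.7440

Percentage change = ((1 + 0.4)^3 − 1) × 100% = 174.4%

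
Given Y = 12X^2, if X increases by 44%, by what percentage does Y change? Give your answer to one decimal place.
107.4%

For Y = 12X^2:
If X → X(1 + 0.44)
Then Y → Y · (1 + 0.44)^2
     = Y · 2.0736

Percentage change = ((1 + 0.44)^2 − 1) × 100% ≈ 107.4%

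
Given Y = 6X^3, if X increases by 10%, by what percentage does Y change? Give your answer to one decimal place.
33.1%

For Y = 6X^3:
If X → X(1 + 0.1)
Then Y → Y · (1 + 0.1)^3
     = Y · 1.3310

Percentage change = ((1 + 0.1)^3 − 1) × 100% = 33.1%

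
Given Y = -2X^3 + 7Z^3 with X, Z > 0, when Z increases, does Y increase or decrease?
Y increases

Taking the partial derivative:
∂Y/∂Z = 21Z^2

∂Y/∂Z = 21Z^2 > 0 (assuming positive values)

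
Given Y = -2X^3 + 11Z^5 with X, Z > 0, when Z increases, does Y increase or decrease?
Y increases

Taking the partial derivative:
∂Y/∂Z = 55Z^4

∂Y/∂Z = 55Z^4 > 0 (assuming positive values)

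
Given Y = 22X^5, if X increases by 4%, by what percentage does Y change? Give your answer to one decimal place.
21.7%

For Y = 22X^5:
If X → X(1 + 0.04)
Then Y → Y · (1 + 0.04)^5
     ≈ Y · 1.2167

Percentage change = ((1 + 0.04)^5 − 1) × 100% ≈ 21.7%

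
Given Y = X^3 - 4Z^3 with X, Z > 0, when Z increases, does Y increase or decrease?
Y decreases

Taking the partial derivative:
∂Y/∂Z = -12Z^2

∂Y/∂Z = -12Z^2 < 0 (assuming positive values)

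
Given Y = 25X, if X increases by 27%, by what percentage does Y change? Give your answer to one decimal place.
27.0%

For Y = 25X:
If X → X(1 + 0.27)
Then Y → Y · (1 + 0.27)^1
     = Y · 1.2700

Percentage change = ((1 + 0.27)^1 − 1) × 100% = 27.0%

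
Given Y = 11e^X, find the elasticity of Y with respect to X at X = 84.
Elasticity = 84

Elasticity = (dY/dX) · (X/Y)

dY/dX = 11·e^X
At X = 84: dY/dX = 11·e^84, Y = 11·e^84

Elasticity = (11·e^84) · (84 / (11·e^84)) = 84

Interpretation: for a small percentage change in X, the percentage change in Y is approximately 84.00 times as large.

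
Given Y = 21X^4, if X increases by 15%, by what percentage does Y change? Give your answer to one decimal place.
74.9%

For Y = 21X^4:
If X → X(1 + 0.15)
Then Y → Y · (1 + 0.15)^4
     ≈ Y · 1.7490

Percentage change = ((1 + 0.15)^4 − 1) × 100% ≈ 74.9%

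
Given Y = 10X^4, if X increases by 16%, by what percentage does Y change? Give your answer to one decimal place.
81.1%

For Y = 10X^4:
If X → X(1 + 0.16)
Then Y → Y · (1 + 0.16)^4
     ≈ Y · 1.8106

Percentage change = ((1 + 0.16)^4 − 1) × 100% ≈ 81.1%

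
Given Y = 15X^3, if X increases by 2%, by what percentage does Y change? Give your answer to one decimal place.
6.1%

For Y = 15X^3:
If X → X(1 + 0.02)
Then Y → Y · (1 + 0.02)^3
     ≈ Y · 1.0612

Percentage change = ((1 + 0.02)^3 − 1) × 100% ≈ 6.1%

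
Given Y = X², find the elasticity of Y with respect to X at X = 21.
Elasticity = 2

Elasticity = (dY/dX) · (X/Y)

dY/dX = 2·X
At X = 21: dY/dX = 42, Y = 441

Elasticity = 42 · (21 / 441) = 2

Interpretation: for a small percentage change in X, the percentage change in Y is approximately 2.00 times as large.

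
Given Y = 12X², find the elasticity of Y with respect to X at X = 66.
Elasticity = 2

Elasticity = (dY/dX) · (X/Y)

dY/dX = 24·X
At X = 66: dY/dX = 1584, Y = 52272

Elasticity = 1584 · (66 / 52272) = 2

Interpretation: for a small percentage change in X, the percentage change in Y is approximately 2.00 times as large.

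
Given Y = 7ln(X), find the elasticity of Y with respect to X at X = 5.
Elasticity = 1/ln(5) ≈ 0.6213

Elasticity = (dY/dX) · (X/Y)

dY/dX = 7/X
At X = 5: dY/dX = 7/5, Y = 7·ln(5)

Elasticity = (7/5) · (5 / (7·ln(5))) = 1/ln(5) ≈ 0.6213

Interpretation: for a small percentage change in X, the percentage change in Y is approximately 0.62 times as large.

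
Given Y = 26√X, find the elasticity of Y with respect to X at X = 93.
Elasticity = 1/2

Elasticity = (dY/dX) · (X/Y)

dY/dX = 13/√X
At X = 93: dY/dX = 13·√93/93, Y = 26·√93

Elasticity = (13·√93/93) · (93 / (26·√93)) = 1/2

Interpretation: for a small percentage change in X, the percentage change in Y is approximately 0.50 times as large.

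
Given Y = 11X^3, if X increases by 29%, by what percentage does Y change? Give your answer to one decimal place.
114.7%

For Y = 11X^3:
If X → X(1 + 0.29)
Then Y → Y · (1 + 0.29)^3
     ≈ Y · 2.1467

Percentage change = ((1 + 0.29)^3 − 1) × 100% ≈ 114.7%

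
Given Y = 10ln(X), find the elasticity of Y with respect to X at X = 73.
Elasticity = 1/ln(73) ≈ 0.2331

Elasticity = (dY/dX) · (X/Y)

dY/dX = 10/X
At X = 73: dY/dX = 10/73, Y = 10·ln(73)

Elasticity = (10/73) · (73 / (10·ln(73))) = 1/ln(73) ≈ 0.2331

Interpretation: for a small percentage change in X, the percentage change in Y is approximately 0.23 times as large.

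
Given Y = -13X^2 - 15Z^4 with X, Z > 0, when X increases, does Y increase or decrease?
Y decreases

Taking the partial derivative:
∂Y/∂X = -26X

∂Y/∂X = -26X < 0 (assuming positive values)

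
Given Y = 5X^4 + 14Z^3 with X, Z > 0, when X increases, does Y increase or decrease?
Y increases

Taking the partial derivative:
∂Y/∂X = 20X^3

∂Y/∂X = 20X^3 > 0 (assuming positive values)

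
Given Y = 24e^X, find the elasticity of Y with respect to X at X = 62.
Elasticity = 62

Elasticity = (dY/dX) · (X/Y)

dY/dX = 24·e^X
At X = 62: dY/dX = 24·e^62, Y = 24·e^62

Elasticity = (24·e^62) · (62 / (24·e^62)) = 62

Interpretation: for a small percentage change in X, the percentage change in Y is approximately 62.00 times as large.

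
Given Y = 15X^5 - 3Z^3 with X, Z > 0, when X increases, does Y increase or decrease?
Y increases

Taking the partial derivative:
∂Y/∂X = 75X^4

∂Y/∂X = 75X^4 > 0 (assuming positive values)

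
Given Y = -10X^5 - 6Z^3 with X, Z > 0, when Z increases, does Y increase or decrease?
Y decreases

Taking the partial derivative:
∂Y/∂Z = -18Z^2

∂Y/∂Z = -18Z^2 < 0 (assuming positive values)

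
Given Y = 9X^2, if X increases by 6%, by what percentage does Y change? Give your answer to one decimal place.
12.4%

For Y = 9X^2:
If X → X(1 + 0.06)
Then Y → Y · (1 + 0.06)^2
     = Y · 1.1236

Percentage change = ((1 + 0.06)^2 − 1) × 100% ≈ 12.4%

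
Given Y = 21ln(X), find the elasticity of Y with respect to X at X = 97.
Elasticity = 1/ln(97) ≈ 0.2186

Elasticity = (dY/dX) · (X/Y)

dY/dX = 21/X
At X = 97: dY/dX = 21/97, Y = 21·ln(97)

Elasticity = (21/97) · (97 / (21·ln(97))) = 1/ln(97) ≈ 0.2186

Interpretation: for a small percentage change in X, the percentage change in Y is approximately 0.22 times as large.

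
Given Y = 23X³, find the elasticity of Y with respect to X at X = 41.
Elasticity = 3

Elasticity = (dY/dX) · (X/Y)

dY/dX = 69·X²
At X = 41: dY/dX = 115989, Y = 1585183

Elasticity = 115989 · (41 / 1585183) = 3

Interpretation: for a small percentage change in X, the percentage change in Y is approximately 3.00 times as large.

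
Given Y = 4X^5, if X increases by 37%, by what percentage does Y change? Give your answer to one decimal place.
382.6%

For Y = 4X^5:
If X → X(1 + 0.37)
Then Y → Y · (1 + 0.37)^5
     ≈ Y · 4.8262

Percentage change = ((1 + 0.37)^5 − 1) × 100% ≈ 382.6%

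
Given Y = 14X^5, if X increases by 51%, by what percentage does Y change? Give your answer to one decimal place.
685.0%

For Y = 14X^5:
If X → X(1 + 0.51)
Then Y → Y · (1 + 0.51)^5
     ≈ Y · 7.8503

Percentage change = ((1 + 0.51)^5 − 1) × 100% ≈ 685.0%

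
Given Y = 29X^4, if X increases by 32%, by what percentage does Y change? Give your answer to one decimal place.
203.6%

For Y = 29X^4:
If X → X(1 + 0.32)
Then Y → Y · (1 + 0.32)^4
     ≈ Y · 3.0360

Percentage change = ((1 + 0.32)^4 − 1) × 100% ≈ 203.6%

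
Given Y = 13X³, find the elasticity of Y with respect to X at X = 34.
Elasticity = 3

Elasticity = (dY/dX) · (X/Y)

dY/dX = 39·X²
At X = 34: dY/dX = 45084, Y = 510952

Elasticity = 45084 · (34 / 510952) = 3

Interpretation: for a small percentage change in X, the percentage change in Y is approximately 3.00 times as large.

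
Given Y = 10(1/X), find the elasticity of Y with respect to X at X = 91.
Elasticity = -1

Elasticity = (dY/dX) · (X/Y)

dY/dX = -10/X²
At X = 91: dY/dX = -10/8281, Y = 10/91

Elasticity = (-10/8281) · (91 / (10/91)) = -1

Interpretation: for a small percentage change in X, the percentage change in Y is approximately -1.00 times as large.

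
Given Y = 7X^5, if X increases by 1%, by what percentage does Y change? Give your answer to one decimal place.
5.1%

For Y = 7X^5:
If X → X(1 + 0.01)
Then Y → Y · (1 + 0.01)^5
     ≈ Y · 1.0510

Percentage change = ((1 + 0.01)^5 − 1) × 100% ≈ 5.1%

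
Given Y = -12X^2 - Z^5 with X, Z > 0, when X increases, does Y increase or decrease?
Y decreases

Taking the partial derivative:
∂Y/∂X = -24X

∂Y/∂X = -24X < 0 (assuming positive values)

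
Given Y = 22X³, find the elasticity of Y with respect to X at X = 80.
Elasticity = 3

Elasticity = (dY/dX) · (X/Y)

dY/dX = 66·X²
At X = 80: dY/dX = 422400, Y = 11264000

Elasticity = 422400 · (80 / 11264000) = 3

Interpretation: for a small percentage change in X, the percentage change in Y is approximately 3.00 times as large.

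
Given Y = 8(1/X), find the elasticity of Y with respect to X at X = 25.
Elasticity = -1

Elasticity = (dY/dX) · (X/Y)

dY/dX = -8/X²
At X = 25: dY/dX = -8/625, Y = 8/25

Elasticity = (-8/625) · (25 / (8/25)) = -1

Interpretation: for a small percentage change in X, the percentage change in Y is approximately -1.00 times as large.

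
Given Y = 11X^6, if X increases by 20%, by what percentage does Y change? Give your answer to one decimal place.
198.6%

For Y = 11X^6:
If X → X(1 + 0.2)
Then Y → Y · (1 + 0.2)^6
     ≈ Y · 2.9860

Percentage change = ((1 + 0.2)^6 − 1) × 100% ≈ 198.6%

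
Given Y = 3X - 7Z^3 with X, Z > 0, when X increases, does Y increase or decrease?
Y increases

Taking the partial derivative:
∂Y/∂X = 3

∂Y/∂X = 3 > 0 (assuming positive values)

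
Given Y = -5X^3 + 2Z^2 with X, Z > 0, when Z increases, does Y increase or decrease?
Y increases

Taking the partial derivative:
∂Y/∂Z = 4Z

∂Y/∂Z = 4Z > 0 (assuming positive values)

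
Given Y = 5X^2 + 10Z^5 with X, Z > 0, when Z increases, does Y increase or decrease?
Y increases

Taking the partial derivative:
∂Y/∂Z = 50Z^4

∂Y/∂Z = 50Z^4 > 0 (assuming positive values)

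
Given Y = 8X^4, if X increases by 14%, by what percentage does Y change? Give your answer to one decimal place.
68.9%

For Y = 8X^4:
If X → X(1 + 0.14)
Then Y → Y · (1 + 0.14)^4
     ≈ Y · 1.6890

Percentage change = ((1 + 0.14)^4 − 1) × 100% ≈ 68.9%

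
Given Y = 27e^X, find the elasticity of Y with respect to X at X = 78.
Elasticity = 78

Elasticity = (dY/dX) · (X/Y)

dY/dX = 27·e^X
At X = 78: dY/dX = 27·e^78, Y = 27·e^78

Elasticity = (27·e^78) · (78 / (27·e^78)) = 78

Interpretation: for a small percentage change in X, the percentage change in Y is approximately 78.00 times as large.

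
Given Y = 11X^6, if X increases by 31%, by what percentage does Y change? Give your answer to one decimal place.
405.4%

For Y = 11X^6:
If X → X(1 + 0.31)
Then Y → Y · (1 + 0.31)^6
     ≈ Y · 5.0539

Percentage change = ((1 + 0.31)^6 − 1) × 100% ≈ 405.4%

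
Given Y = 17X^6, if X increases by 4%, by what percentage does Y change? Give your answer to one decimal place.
26.5%

For Y = 17X^6:
If X → X(1 + 0.04)
Then Y → Y · (1 + 0.04)^6
     ≈ Y · 1.2653

Percentage change = ((1 + 0.04)^6 − 1) × 100% ≈ 26.5%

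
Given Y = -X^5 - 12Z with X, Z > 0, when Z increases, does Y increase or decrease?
Y decreases

Taking the partial derivative:
∂Y/∂Z = -12

∂Y/∂Z = -12 < 0 (assuming positive values)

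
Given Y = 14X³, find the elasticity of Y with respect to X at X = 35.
Elasticity = 3

Elasticity = (dY/dX) · (X/Y)

dY/dX = 42·X²
At X = 35: dY/dX = 51450, Y = 600250

Elasticity = 51450 · (35 / 600250) = 3

Interpretation: for a small percentage change in X, the percentage change in Y is approximately 3.00 times as large.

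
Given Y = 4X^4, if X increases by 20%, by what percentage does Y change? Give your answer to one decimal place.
107.4%

For Y = 4X^4:
If X → X(1 + 0.2)
Then Y → Y · (1 + 0.2)^4
     = Y · 2.0736

Percentage change = ((1 + 0.2)^4 − 1) × 100% ≈ 107.4%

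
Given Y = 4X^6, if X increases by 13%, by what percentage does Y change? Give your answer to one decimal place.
108.2%

For Y = 4X^6:
If X → X(1 + 0.13)
Then Y → Y · (1 + 0.13)^6
     ≈ Y · 2.0820

Percentage change = ((1 + 0.13)^6 − 1) × 100% ≈ 108.2%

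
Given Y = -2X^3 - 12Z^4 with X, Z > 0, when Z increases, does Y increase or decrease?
Y decreases

Taking the partial derivative:
∂Y/∂Z = -48Z^3

∂Y/∂Z = -48Z^3 < 0 (assuming positive values)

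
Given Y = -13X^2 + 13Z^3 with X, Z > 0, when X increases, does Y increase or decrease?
Y decreases

Taking the partial derivative:
∂Y/∂X = -26X

∂Y/∂X = -26X < 0 (assuming positive values)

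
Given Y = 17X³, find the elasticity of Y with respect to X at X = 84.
Elasticity = 3

Elasticity = (dY/dX) · (X/Y)

dY/dX = 51·X²
At X = 84: dY/dX = 359856, Y = 10075968

Elasticity = 359856 · (84 / 10075968) = 3

Interpretation: for a small percentage change in X, the percentage change in Y is approximately 3.00 times as large.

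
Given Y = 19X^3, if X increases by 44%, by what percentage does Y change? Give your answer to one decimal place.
198.6%

For Y = 19X^3:
If X → X(1 + 0.44)
Then Y → Y · (1 + 0.44)^3
     ≈ Y · 2.9860

Percentage change = ((1 + 0.44)^3 − 1) × 100% ≈ 198.6%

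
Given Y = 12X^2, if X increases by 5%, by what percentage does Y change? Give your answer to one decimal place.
10.3%

For Y = 12X^2:
If X → X(1 + 0.05)
Then Y → Y · (1 + 0.05)^2
     = Y · 1.1025

Percentage change = ((1 + 0.05)^2 − 1) × 100% ≈ 10.3%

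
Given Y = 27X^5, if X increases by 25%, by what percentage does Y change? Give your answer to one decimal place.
205.2%

For Y = 27X^5:
If X → X(1 + 0.25)
Then Y → Y · (1 + 0.25)^5
     ≈ Y · 3.0518

Percentage change = ((1 + 0.25)^5 − 1) × 100% ≈ 205.2%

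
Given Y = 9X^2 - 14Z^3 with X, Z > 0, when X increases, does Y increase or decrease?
Y increases

Taking the partial derivative:
∂Y/∂X = 18X

∂Y/∂X = 18X > 0 (assuming positive values)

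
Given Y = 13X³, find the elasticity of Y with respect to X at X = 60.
Elasticity = 3

Elasticity = (dY/dX) · (X/Y)

dY/dX = 39·X²
At X = 60: dY/dX = 140400, Y = 2808000

Elasticity = 140400 · (60 / 2808000) = 3

Interpretation: for a small percentage change in X, the percentage change in Y is approximately 3.00 times as large.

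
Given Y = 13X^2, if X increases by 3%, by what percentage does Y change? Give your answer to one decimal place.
6.1%

For Y = 13X^2:
If X → X(1 + 0.03)
Then Y → Y · (1 + 0.03)^2
     = Y · 1.0609

Percentage change = ((1 + 0.03)^2 − 1) × 100% ≈ 6.1%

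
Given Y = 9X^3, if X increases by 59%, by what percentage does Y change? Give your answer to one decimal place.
302.0%

For Y = 9X^3:
If X → X(1 + 0.59)
Then Y → Y · (1 + 0.59)^3
     ≈ Y · 4.0197

Percentage change = ((1 + 0.59)^3 − 1) × 100% ≈ 302.0%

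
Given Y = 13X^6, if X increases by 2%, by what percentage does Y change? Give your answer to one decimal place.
12.6%

For Y = 13X^6:
If X → X(1 + 0.02)
Then Y → Y · (1 + 0.02)^6
     ≈ Y · 1.1262

Percentage change = ((1 + 0.02)^6 − 1) × 100% ≈ 12.6%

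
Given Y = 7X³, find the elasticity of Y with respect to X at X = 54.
Elasticity = 3

Elasticity = (dY/dX) · (X/Y)

dY/dX = 21·X²
At X = 54: dY/dX = 61236, Y = 1102248

Elasticity = 61236 · (54 / 1102248) = 3

Interpretation: for a small percentage change in X, the percentage change in Y is approximately 3.00 times as large.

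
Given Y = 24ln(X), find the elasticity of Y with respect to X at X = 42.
Elasticity = 1/ln(42) ≈ 0.2675

Elasticity = (dY/dX) · (X/Y)

dY/dX = 24/X
At X = 42: dY/dX = 4/7, Y = 24·ln(42)

Elasticity = (4/7) · (42 / (24·ln(42))) = 1/ln(42) ≈ 0.2675

Interpretation: for a small percentage change in X, the percentage change in Y is approximately 0.27 times as large.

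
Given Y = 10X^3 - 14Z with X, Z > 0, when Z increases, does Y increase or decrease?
Y decreases

Taking the partial derivative:
∂Y/∂Z = -14

∂Y/∂Z = -14 < 0 (assuming positive values)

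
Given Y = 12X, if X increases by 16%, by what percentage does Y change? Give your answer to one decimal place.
16.0%

For Y = 12X:
If X → X(1 + 0.16)
Then Y → Y · (1 + 0.16)^1
     = Y · 1.1600

Percentage change = ((1 + 0.16)^1 − 1) × 100% = 16.0%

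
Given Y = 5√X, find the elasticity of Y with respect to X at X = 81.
Elasticity = 1/2

Elasticity = (dY/dX) · (X/Y)

dY/dX = 5/(2·√X)
At X = 81: dY/dX = 5/18, Y = 45

Elasticity = (5/18) · (81 / 45) = 1/2

Interpretation: for a small percentage change in X, the percentage change in Y is approximately 0.50 times as large.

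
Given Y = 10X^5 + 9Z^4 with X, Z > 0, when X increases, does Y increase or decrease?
Y increases

Taking the partial derivative:
∂Y/∂X = 50X^4

∂Y/∂X = 50X^4 > 0 (assuming positive values)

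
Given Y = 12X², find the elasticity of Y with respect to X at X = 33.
Elasticity = 2

Elasticity = (dY/dX) · (X/Y)

dY/dX = 24·X
At X = 33: dY/dX = 792, Y = 13068

Elasticity = 792 · (33 / 13068) = 2

Interpretation: for a small percentage change in X, the percentage change in Y is approximately 2.00 times as large.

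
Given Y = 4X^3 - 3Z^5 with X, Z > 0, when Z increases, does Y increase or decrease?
Y decreases

Taking the partial derivative:
∂Y/∂Z = -15Z^4

∂Y/∂Z = -15Z^4 < 0 (assuming positive values)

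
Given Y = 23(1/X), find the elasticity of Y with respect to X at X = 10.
Elasticity = -1

Elasticity = (dY/dX) · (X/Y)

dY/dX = -23/X²
At X = 10: dY/dX = -23/100, Y = 23/10

Elasticity = (-23/100) · (10 / (23/10)) = -1

Interpretation: for a small percentage change in X, the percentage change in Y is approximately -1.00 times as large.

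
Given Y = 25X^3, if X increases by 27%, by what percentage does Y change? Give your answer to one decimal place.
104.8%

For Y = 25X^3:
If X → X(1 + 0.27)
Then Y → Y · (1 + 0.27)^3
     ≈ Y · 2.0484

Percentage change = ((1 + 0.27)^3 − 1) × 100% ≈ 104.8%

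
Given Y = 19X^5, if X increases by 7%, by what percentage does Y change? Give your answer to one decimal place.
40.3%

For Y = 19X^5:
If X → X(1 + 0.07)
Then Y → Y · (1 + 0.07)^5
     ≈ Y · 1.4026

Percentage change = ((1 + 0.07)^5 − 1) × 100% ≈ 40.3%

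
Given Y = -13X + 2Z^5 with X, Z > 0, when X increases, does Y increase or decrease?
Y decreases

Taking the partial derivative:
∂Y/∂X = -13

∂Y/∂X = -13 < 0 (assuming positive values)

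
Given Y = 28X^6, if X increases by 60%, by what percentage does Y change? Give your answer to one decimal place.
1577.7%

For Y = 28X^6:
If X → X(1 + 0.6)
Then Y → Y · (1 + 0.6)^6
     ≈ Y · 16.7772

Percentage change = ((1 + 0.6)^6 − 1) × 100% ≈ 1577.7%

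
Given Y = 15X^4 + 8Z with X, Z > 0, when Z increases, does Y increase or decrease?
Y increases

Taking the partial derivative:
∂Y/∂Z = 8

∂Y/∂Z = 8 > 0 (assuming positive values)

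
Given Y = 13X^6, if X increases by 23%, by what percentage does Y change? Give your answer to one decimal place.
246.3%

For Y = 13X^6:
If X → X(1 + 0.23)
Then Y → Y · (1 + 0.23)^6
     ≈ Y · 3.4628

Percentage change = ((1 + 0.23)^6 − 1) × 100% ≈ 246.3%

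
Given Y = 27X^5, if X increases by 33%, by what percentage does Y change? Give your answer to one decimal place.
316.2%

For Y = 27X^5:
If X → X(1 + 0.33)
Then Y → Y · (1 + 0.33)^5
     ≈ Y · 4.1616

Percentage change = ((1 + 0.33)^5 − 1) × 100% ≈ 316.2%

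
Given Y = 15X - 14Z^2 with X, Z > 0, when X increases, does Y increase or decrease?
Y increases

Taking the partial derivative:
∂Y/∂X = 15

∂Y/∂X = 15 > 0 (assuming positive values)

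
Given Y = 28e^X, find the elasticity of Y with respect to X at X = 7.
Elasticity = 7

Elasticity = (dY/dX) · (X/Y)

dY/dX = 28·e^X
At X = 7: dY/dX = 28·e^7, Y = 28·e^7

Elasticity = (28·e^7) · (7 / (28·e^7)) = 7

Interpretation: for a small percentage change in X, the percentage change in Y is approximately 7.00 times as large.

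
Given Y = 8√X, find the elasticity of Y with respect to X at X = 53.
Elasticity = 1/2

Elasticity = (dY/dX) · (X/Y)

dY/dX = 4/√X
At X = 53: dY/dX = 4·√53/53, Y = 8·√53

Elasticity = (4·√53/53) · (53 / (8·√53)) = 1/2

Interpretation: for a small percentage change in X, the percentage change in Y is approximately 0.50 times as large.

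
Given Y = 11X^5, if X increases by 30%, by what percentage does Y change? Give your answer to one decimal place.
271.3%

For Y = 11X^5:
If X → X(1 + 0.3)
Then Y → Y · (1 + 0.3)^5
     ≈ Y · 3.7129

Percentage change = ((1 + 0.3)^5 − 1) × 100% ≈ 271.3%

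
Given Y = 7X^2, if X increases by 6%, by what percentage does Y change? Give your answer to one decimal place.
12.4%

For Y = 7X^2:
If X → X(1 + 0.06)
Then Y → Y · (1 + 0.06)^2
     = Y · 1.1236

Percentage change = ((1 + 0.06)^2 − 1) × 100% ≈ 12.4%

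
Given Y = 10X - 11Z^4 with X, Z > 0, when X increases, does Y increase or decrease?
Y increases

Taking the partial derivative:
∂Y/∂X = 10

∂Y/∂X = 10 > 0 (assuming positive values)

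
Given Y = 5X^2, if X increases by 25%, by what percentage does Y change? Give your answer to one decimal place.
56.3%

For Y = 5X^2:
If X → X(1 + 0.25)
Then Y → Y · (1 + 0.25)^2
     = Y · 1.5625

Percentage change = ((1 + 0.25)^2 − 1) × 100% ≈ 56.3%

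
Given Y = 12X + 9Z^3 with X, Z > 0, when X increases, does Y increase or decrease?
Y increases

Taking the partial derivative:
∂Y/∂X = 12

∂Y/∂X = 12 > 0 (assuming positive values)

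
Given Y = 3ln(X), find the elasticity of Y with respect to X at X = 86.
Elasticity = 1/ln(86) ≈ 0.2245

Elasticity = (dY/dX) · (X/Y)

dY/dX = 3/X
At X = 86: dY/dX = 3/86, Y = 3·ln(86)

Elasticity = (3/86) · (86 / (3·ln(86))) = 1/ln(86) ≈ 0.2245

Interpretation: for a small percentage change in X, the percentage change in Y is approximately 0.22 times as large.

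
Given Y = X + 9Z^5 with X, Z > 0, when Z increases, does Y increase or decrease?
Y increases

Taking the partial derivative:
∂Y/∂Z = 45Z^4

∂Y/∂Z = 45Z^4 > 0 (assuming positive values)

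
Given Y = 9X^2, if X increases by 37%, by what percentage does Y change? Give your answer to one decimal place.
87.7%

For Y = 9X^2:
If X → X(1 + 0.37)
Then Y → Y · (1 + 0.37)^2
     = Y · 1.8769

Percentage change = ((1 + 0.37)^2 − 1) × 100% ≈ 87.7%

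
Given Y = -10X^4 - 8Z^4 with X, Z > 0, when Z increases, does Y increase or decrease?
Y decreases

Taking the partial derivative:
∂Y/∂Z = -32Z^3

∂Y/∂Z = -32Z^3 < 0 (assuming positive values)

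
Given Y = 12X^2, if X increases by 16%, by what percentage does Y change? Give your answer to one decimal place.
34.6%

For Y = 12X^2:
If X → X(1 + 0.16)
Then Y → Y · (1 + 0.16)^2
     = Y · 1.3456

Percentage change = ((1 + 0.16)^2 − 1) × 100% ≈ 34.6%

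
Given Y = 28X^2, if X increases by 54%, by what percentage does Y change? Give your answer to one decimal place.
137.2%

For Y = 28X^2:
If X → X(1 + 0.54)
Then Y → Y · (1 + 0.54)^2
     = Y · 2.3716

Percentage change = ((1 + 0.54)^2 − 1) × 100% ≈ 137.2%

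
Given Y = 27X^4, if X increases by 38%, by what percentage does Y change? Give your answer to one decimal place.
262.7%

For Y = 27X^4:
If X → X(1 + 0.38)
Then Y → Y · (1 + 0.38)^4
     ≈ Y · 3.6267

Percentage change = ((1 + 0.38)^4 − 1) × 100% ≈ 262.7%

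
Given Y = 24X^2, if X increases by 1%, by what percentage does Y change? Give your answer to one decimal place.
2.0%

For Y = 24X^2:
If X → X(1 + 0.01)
Then Y → Y · (1 + 0.01)^2
     = Y · 1.0201

Percentage change = ((1 + 0.01)^2 − 1) × 100% ≈ 2.0%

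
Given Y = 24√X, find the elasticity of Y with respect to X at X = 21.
Elasticity = 1/2

Elasticity = (dY/dX) · (X/Y)

dY/dX = 12/√X
At X = 21: dY/dX = 4·√21/7, Y = 24·√21

Elasticity = (4·√21/7) · (21 / (24·√21)) = 1/2

Interpretation: for a small percentage change in X, the percentage change in Y is approximately 0.50 times as large.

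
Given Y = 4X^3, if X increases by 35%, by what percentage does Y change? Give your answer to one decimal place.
146.0%

For Y = 4X^3:
If X → X(1 + 0.35)
Then Y → Y · (1 + 0.35)^3
     ≈ Y · 2.4604

Percentage change = ((1 + 0.35)^3 − 1) × 100% ≈ 146.0%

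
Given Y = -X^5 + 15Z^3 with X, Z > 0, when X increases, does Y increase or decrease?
Y decreases

Taking the partial derivative:
∂Y/∂X = -5X^4

∂Y/∂X = -5X^4 < 0 (assuming positive values)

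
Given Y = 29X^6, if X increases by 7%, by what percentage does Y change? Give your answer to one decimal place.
50.1%

For Y = 29X^6:
If X → X(1 + 0.07)
Then Y → Y · (1 + 0.07)^6
     ≈ Y · 1.5007

Percentage change = ((1 + 0.07)^6 − 1) × 100% ≈ 50.1%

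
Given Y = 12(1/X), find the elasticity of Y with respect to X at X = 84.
Elasticity = -1

Elasticity = (dY/dX) · (X/Y)

dY/dX = -12/X²
At X = 84: dY/dX = -1/588, Y = 1/7

Elasticity = (-1/588) · (84 / (1/7)) = -1

Interpretation: for a small percentage change in X, the percentage change in Y is approximately -1.00 times as large.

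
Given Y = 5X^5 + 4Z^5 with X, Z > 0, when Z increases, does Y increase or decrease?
Y increases

Taking the partial derivative:
∂Y/∂Z = 20Z^4

∂Y/∂Z = 20Z^4 > 0 (assuming positive values)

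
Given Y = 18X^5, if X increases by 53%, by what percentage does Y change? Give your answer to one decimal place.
738.4%

For Y = 18X^5:
If X → X(1 + 0.53)
Then Y → Y · (1 + 0.53)^5
     ≈ Y · 8.3841

Percentage change = ((1 + 0.53)^5 − 1) × 100% ≈ 738.4%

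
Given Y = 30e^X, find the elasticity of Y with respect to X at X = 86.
Elasticity = 86

Elasticity = (dY/dX) · (X/Y)

dY/dX = 30·e^X
At X = 86: dY/dX = 30·e^86, Y = 30·e^86

Elasticity = (30·e^86) · (86 / (30·e^86)) = 86

Interpretation: for a small percentage change in X, the percentage change in Y is approximately 86.00 times as large.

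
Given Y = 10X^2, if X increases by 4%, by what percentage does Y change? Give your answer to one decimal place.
8.2%

For Y = 10X^2:
If X → X(1 + 0.04)
Then Y → Y · (1 + 0.04)^2
     = Y · 1.0816

Percentage change = ((1 + 0.04)^2 − 1) × 100% ≈ 8.2%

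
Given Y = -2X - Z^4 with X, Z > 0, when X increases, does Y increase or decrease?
Y decreases

Taking the partial derivative:
∂Y/∂X = -2

∂Y/∂X = -2 < 0 (assuming positive values)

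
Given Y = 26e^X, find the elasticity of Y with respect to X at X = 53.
Elasticity = 53

Elasticity = (dY/dX) · (X/Y)

dY/dX = 26·e^X
At X = 53: dY/dX = 26·e^53, Y = 26·e^53

Elasticity = (26·e^53) · (53 / (26·e^53)) = 53

Interpretation: for a small percentage change in X, the percentage change in Y is approximately 53.00 times as large.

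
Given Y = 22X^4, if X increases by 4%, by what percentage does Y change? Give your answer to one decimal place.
17.0%

For Y = 22X^4:
If X → X(1 + 0.04)
Then Y → Y · (1 + 0.04)^4
     ≈ Y · 1.1699

Percentage change = ((1 + 0.04)^4 − 1) × 100% ≈ 17.0%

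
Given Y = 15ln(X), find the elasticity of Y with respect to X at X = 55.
Elasticity = 1/ln(55) ≈ 0.2495

Elasticity = (dY/dX) · (X/Y)

dY/dX = 15/X
At X = 55: dY/dX = 3/11, Y = 15·ln(55)

Elasticity = (3/11) · (55 / (15·ln(55))) = 1/ln(55) ≈ 0.2495

Interpretation: for a small percentage change in X, the percentage change in Y is approximately 0.25 times as large.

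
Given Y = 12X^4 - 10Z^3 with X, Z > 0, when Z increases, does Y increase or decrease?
Y decreases

Taking the partial derivative:
∂Y/∂Z = -30Z^2

∂Y/∂Z = -30Z^2 < 0 (assuming positive values)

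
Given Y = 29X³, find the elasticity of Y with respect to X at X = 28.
Elasticity = 3

Elasticity = (dY/dX) · (X/Y)

dY/dX = 87·X²
At X = 28: dY/dX = 68208, Y = 636608

Elasticity = 68208 · (28 / 636608) = 3

Interpretation: for a small percentage change in X, the percentage change in Y is approximately 3.00 times as large.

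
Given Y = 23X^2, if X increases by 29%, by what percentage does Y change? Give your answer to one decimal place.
66.4%

For Y = 23X^2:
If X → X(1 + 0.29)
Then Y → Y · (1 + 0.29)^2
     = Y · 1.6641

Percentage change = ((1 + 0.29)^2 − 1) × 100% ≈ 66.4%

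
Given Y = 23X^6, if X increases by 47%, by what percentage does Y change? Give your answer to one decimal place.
909.0%

For Y = 23X^6:
If X → X(1 + 0.47)
Then Y → Y · (1 + 0.47)^6
     ≈ Y · 10.0903

Percentage change = ((1 + 0.47)^6 − 1) × 100% ≈ 909.0%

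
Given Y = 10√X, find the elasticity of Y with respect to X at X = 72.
Elasticity = 1/2

Elasticity = (dY/dX) · (X/Y)

dY/dX = 5/√X
At X = 72: dY/dX = 5·√2/12, Y = 60·√2

Elasticity = (5·√2/12) · (72 / (60·√2)) = 1/2

Interpretation: for a small percentage change in X, the percentage change in Y is approximately 0.50 times as large.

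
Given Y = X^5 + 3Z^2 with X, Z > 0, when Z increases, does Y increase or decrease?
Y increases

Taking the partial derivative:
∂Y/∂Z = 6Z

∂Y/∂Z = 6Z > 0 (assuming positive values)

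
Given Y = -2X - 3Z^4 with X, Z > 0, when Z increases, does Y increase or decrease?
Y decreases

Taking the partial derivative:
∂Y/∂Z = -12Z^3

∂Y/∂Z = -12Z^3 < 0 (assuming positive values)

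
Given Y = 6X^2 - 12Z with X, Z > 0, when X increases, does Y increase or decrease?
Y increases

Taking the partial derivative:
∂Y/∂X = 12X

∂Y/∂X = 12X > 0 (assuming positive values)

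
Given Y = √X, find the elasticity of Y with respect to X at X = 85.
Elasticity = 1/2

Elasticity = (dY/dX) · (X/Y)

dY/dX = 1/(2·√X)
At X = 85: dY/dX = √85/170, Y = √85

Elasticity = (√85/170) · (85 / (√85)) = 1/2

Interpretation: for a small percentage change in X, the percentage change in Y is approximately 0.50 times as large.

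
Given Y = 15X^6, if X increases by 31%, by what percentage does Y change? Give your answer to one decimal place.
405.4%

For Y = 15X^6:
If X → X(1 + 0.31)
Then Y → Y · (1 + 0.31)^6
     ≈ Y · 5.0539

Percentage change = ((1 + 0.31)^6 − 1) × 100% ≈ 405.4%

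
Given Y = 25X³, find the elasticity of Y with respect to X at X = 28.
Elasticity = 3

Elasticity = (dY/dX) · (X/Y)

dY/dX = 75·X²
At X = 28: dY/dX = 58800, Y = 548800

Elasticity = 58800 · (28 / 548800) = 3

Interpretation: for a small percentage change in X, the percentage change in Y is approximately 3.00 times as large.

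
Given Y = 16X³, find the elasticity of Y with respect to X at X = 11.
Elasticity = 3

Elasticity = (dY/dX) · (X/Y)

dY/dX = 48·X²
At X = 11: dY/dX = 5808, Y = 21296

Elasticity = 5808 · (11 / 21296) = 3

Interpretation: for a small percentage change in X, the percentage change in Y is approximately 3.00 times as large.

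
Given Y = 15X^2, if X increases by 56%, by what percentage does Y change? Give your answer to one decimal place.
143.4%

For Y = 15X^2:
If X → X(1 + 0.56)
Then Y → Y · (1 + 0.56)^2
     = Y · 2.4336

Percentage change = ((1 + 0.56)^2 − 1) × 100% ≈ 143.4%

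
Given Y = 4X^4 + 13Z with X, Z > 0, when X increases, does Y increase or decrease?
Y increases

Taking the partial derivative:
∂Y/∂X = 16X^3

∂Y/∂X = 16X^3 > 0 (assuming positive values)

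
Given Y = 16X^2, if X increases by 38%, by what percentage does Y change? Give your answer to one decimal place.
90.4%

For Y = 16X^2:
If X → X(1 + 0.38)
Then Y → Y · (1 + 0.38)^2
     = Y · 1.9044

Percentage change = ((1 + 0.38)^2 − 1) × 100% ≈ 90.4%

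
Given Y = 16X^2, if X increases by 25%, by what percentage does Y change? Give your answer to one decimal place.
56.3%

For Y = 16X^2:
If X → X(1 + 0.25)
Then Y → Y · (1 + 0.25)^2
     = Y · 1.5625

Percentage change = ((1 + 0.25)^2 − 1) × 100% ≈ 56.3%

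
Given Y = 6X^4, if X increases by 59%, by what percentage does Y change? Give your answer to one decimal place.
539.1%

For Y = 6X^4:
If X → X(1 + 0.59)
Then Y → Y · (1 + 0.59)^4
     ≈ Y · 6.3913

Percentage change = ((1 + 0.59)^4 − 1) × 100% ≈ 539.1%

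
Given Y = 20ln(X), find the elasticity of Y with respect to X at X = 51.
Elasticity = 1/ln(51) ≈ 0.2543

Elasticity = (dY/dX) · (X/Y)

dY/dX = 20/X
At X = 51: dY/dX = 20/51, Y = 20·ln(51)

Elasticity = (20/51) · (51 / (20·ln(51))) = 1/ln(51) ≈ 0.2543

Interpretation: for a small percentage change in X, the percentage change in Y is approximately 0.25 times as large.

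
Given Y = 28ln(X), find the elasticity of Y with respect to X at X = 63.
Elasticity = 1/ln(63) ≈ 0.2414

Elasticity = (dY/dX) · (X/Y)

dY/dX = 28/X
At X = 63: dY/dX = 4/9, Y = 28·ln(63)

Elasticity = (4/9) · (63 / (28·ln(63))) = 1/ln(63) ≈ 0.2414

Interpretation: for a small percentage change in X, the percentage change in Y is approximately 0.24 times as large.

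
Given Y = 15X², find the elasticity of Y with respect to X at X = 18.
Elasticity = 2

Elasticity = (dY/dX) · (X/Y)

dY/dX = 30·X
At X = 18: dY/dX = 540, Y = 4860

Elasticity = 540 · (18 / 4860) = 2

Interpretation: for a small percentage change in X, the percentage change in Y is approximately 2.00 times as large.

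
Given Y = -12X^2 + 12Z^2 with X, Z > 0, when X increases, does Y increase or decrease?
Y decreases

Taking the partial derivative:
∂Y/∂X = -24X

∂Y/∂X = -24X < 0 (assuming positive values)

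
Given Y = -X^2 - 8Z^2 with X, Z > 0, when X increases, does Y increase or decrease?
Y decreases

Taking the partial derivative:
∂Y/∂X = -2X

∂Y/∂X = -2X < 0 (assuming positive values)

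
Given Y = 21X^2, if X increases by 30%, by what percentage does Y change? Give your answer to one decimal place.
69.0%

For Y = 21X^2:
If X → X(1 + 0.3)
Then Y → Y · (1 + 0.3)^2
     = Y · 1.6900

Percentage change = ((1 + 0.3)^2 − 1) × 100% = 69.0%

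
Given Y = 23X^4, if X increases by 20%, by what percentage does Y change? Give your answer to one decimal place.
107.4%

For Y = 23X^4:
If X → X(1 + 0.2)
Then Y → Y · (1 + 0.2)^4
     = Y · 2.0736

Percentage change = ((1 + 0.2)^4 − 1) × 100% ≈ 107.4%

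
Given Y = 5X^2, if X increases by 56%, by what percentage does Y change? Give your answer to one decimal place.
143.4%

For Y = 5X^2:
If X → X(1 + 0.56)
Then Y → Y · (1 + 0.56)^2
     = Y · 2.4336

Percentage change = ((1 + 0.56)^2 − 1) × 100% ≈ 143.4%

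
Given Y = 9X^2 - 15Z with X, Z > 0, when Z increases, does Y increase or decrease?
Y decreases

Taking the partial derivative:
∂Y/∂Z = -15

∂Y/∂Z = -15 < 0 (assuming positive values)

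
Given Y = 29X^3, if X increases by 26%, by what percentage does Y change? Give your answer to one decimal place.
100.0%

For Y = 29X^3:
If X → X(1 + 0.26)
Then Y → Y · (1 + 0.26)^3
     ≈ Y · 2.0004

Percentage change = ((1 + 0.26)^3 − 1) × 100% ≈ 100.0%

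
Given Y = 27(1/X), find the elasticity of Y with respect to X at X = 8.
Elasticity = -1

Elasticity = (dY/dX) · (X/Y)

dY/dX = -27/X²
At X = 8: dY/dX = -27/64, Y = 27/8

Elasticity = (-27/64) · (8 / (27/8)) = -1

Interpretation: for a small percentage change in X, the percentage change in Y is approximately -1.00 times as large.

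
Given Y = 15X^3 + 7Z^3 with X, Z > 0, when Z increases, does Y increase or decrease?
Y increases

Taking the partial derivative:
∂Y/∂Z = 21Z^2

∂Y/∂Z = 21Z^2 > 0 (assuming positive values)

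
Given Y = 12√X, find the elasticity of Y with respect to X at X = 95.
Elasticity = 1/2

Elasticity = (dY/dX) · (X/Y)

dY/dX = 6/√X
At X = 95: dY/dX = 6·√95/95, Y = 12·√95

Elasticity = (6·√95/95) · (95 / (12·√95)) = 1/2

Interpretation: for a small percentage change in X, the percentage change in Y is approximately 0.50 times as large.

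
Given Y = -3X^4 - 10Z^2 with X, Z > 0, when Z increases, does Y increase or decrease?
Y decreases

Taking the partial derivative:
∂Y/∂Z = -20Z

∂Y/∂Z = -20Z < 0 (assuming positive values)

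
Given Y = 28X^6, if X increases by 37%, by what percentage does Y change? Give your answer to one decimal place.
561.2%

For Y = 28X^6:
If X → X(1 + 0.37)
Then Y → Y · (1 + 0.37)^6
     ≈ Y · 6.6119

Percentage change = ((1 + 0.37)^6 − 1) × 100% ≈ 561.2%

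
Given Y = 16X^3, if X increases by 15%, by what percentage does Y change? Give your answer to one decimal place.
52.1%

For Y = 16X^3:
If X → X(1 + 0.15)
Then Y → Y · (1 + 0.15)^3
     ≈ Y · 1.5209

Percentage change = ((1 + 0.15)^3 − 1) × 100% ≈ 52.1%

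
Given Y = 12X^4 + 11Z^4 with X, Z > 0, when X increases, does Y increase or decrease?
Y increases

Taking the partial derivative:
∂Y/∂X = 48X^3

∂Y/∂X = 48X^3 > 0 (assuming positive values)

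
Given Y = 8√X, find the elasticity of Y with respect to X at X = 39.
Elasticity = 1/2

Elasticity = (dY/dX) · (X/Y)

dY/dX = 4/√X
At X = 39: dY/dX = 4·√39/39, Y = 8·√39

Elasticity = (4·√39/39) · (39 / (8·√39)) = 1/2

Interpretation: for a small percentage change in X, the percentage change in Y is approximately 0.50 times as large.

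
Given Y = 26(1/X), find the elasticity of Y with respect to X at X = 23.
Elasticity = -1

Elasticity = (dY/dX) · (X/Y)

dY/dX = -26/X²
At X = 23: dY/dX = -26/529, Y = 26/23

Elasticity = (-26/529) · (23 / (26/23)) = -1

Interpretation: for a small percentage change in X, the percentage change in Y is approximately -1.00 times as large.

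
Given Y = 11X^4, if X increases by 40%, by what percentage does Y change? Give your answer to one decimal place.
284.2%

For Y = 11X^4:
If X → X(1 + 0.4)
Then Y → Y · (1 + 0.4)^4
     = Y · 3.8416

Percentage change = ((1 + 0.4)^4 − 1) × 100% ≈ 284.2%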